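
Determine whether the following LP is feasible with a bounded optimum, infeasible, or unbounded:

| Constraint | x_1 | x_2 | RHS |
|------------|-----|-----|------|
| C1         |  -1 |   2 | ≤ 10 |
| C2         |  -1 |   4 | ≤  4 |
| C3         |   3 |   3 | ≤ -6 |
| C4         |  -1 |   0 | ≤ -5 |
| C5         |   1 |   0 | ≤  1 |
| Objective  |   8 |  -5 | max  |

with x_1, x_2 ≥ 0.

Infeasible (no feasible solution exists)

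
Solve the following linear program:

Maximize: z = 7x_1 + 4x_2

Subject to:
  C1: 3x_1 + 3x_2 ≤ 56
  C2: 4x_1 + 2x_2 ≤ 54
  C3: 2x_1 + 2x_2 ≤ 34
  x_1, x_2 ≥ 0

Evaluate the objective at each vertex of the feasible region:
  z(0, 0) = 0
  z(13.5, 0) = 94.5
  z(10, 7) = 98  ←
  z(0, 17) = 68
The maximum is at x_1 = 10, x_2 = 7.

x_1 = 10, x_2 = 7, z = 98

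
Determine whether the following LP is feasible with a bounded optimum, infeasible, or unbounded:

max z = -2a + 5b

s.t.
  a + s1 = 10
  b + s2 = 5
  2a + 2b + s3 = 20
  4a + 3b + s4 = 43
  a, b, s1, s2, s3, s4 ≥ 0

Feasible with a bounded optimal solution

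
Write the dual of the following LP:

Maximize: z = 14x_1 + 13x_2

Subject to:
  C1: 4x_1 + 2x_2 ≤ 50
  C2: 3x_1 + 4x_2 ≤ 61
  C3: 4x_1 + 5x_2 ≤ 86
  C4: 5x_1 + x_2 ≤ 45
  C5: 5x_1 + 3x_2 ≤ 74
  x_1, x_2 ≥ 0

Primal max cᵀx s.t. Ax ≤ b, x ≥ 0  →  Dual min bᵀy s.t. Aᵀy ≥ c, y ≥ 0.

Minimize: z = 50y1 + 61y2 + 86y3 + 45y4 + 74y5

Subject to:
  4y1 + 3y2 + 4y3 + 5y4 + 5y5 ≥ 14
  2y1 + 4y2 + 5y3 + y4 + 3y5 ≥ 13
  y1, y2, y3, y4, y5 ≥ 0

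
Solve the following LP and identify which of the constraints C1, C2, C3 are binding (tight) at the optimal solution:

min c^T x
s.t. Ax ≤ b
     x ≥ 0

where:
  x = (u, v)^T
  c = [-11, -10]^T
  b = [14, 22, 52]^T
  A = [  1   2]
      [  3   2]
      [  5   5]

At u = 4, v = 5, compute slack b - a·x for each constraint:
  C1: 14 − 14 = 0  (binding)
  C2: 22 − 22 = 0  (binding)
  C3: 52 − 45 = 7  (slack)

Optimal: u = 4, v = 5
Binding: C1, C2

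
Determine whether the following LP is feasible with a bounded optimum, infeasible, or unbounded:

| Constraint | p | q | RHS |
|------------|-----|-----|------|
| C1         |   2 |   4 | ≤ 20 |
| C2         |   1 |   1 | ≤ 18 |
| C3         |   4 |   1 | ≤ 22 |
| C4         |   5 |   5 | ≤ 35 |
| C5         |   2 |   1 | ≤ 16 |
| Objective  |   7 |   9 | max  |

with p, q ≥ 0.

Feasible with a bounded optimal solution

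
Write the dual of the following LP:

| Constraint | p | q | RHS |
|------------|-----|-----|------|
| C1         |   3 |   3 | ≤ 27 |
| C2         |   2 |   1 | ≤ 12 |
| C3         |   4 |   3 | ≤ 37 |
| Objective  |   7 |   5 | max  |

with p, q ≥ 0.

Primal max cᵀx s.t. Ax ≤ b, x ≥ 0  →  Dual min bᵀy s.t. Aᵀy ≥ c, y ≥ 0.

Minimize: z = 27y1 + 12y2 + 37y3

Subject to:
  3y1 + 2y2 + 4y3 ≥ 7
  3y1 + y2 + 3y3 ≥ 5
  y1, y2, y3 ≥ 0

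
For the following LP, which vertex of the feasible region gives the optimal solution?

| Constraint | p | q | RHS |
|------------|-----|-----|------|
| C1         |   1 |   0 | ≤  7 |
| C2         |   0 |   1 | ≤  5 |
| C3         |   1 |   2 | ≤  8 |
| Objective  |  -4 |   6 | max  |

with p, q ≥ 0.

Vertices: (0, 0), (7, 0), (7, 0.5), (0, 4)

Evaluate the objective at each vertex of the feasible region:
  z(0, 0) = 0
  z(7, 0) = -28
  z(7, 0.5) = -25
  z(0, 4) = 24  ←
The maximum is at p = 0, q = 4.

(0, 4)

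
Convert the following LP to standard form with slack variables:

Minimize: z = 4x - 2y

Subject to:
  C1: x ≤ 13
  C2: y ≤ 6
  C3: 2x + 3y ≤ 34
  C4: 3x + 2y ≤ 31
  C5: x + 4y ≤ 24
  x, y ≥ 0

min z = 4x - 2y

s.t.
  x + s1 = 13
  y + s2 = 6
  2x + 3y + s3 = 34
  3x + 2y + s4 = 31
  x + 4y + s5 = 24
  x, y, s1, s2, s3, s4, s5 ≥ 0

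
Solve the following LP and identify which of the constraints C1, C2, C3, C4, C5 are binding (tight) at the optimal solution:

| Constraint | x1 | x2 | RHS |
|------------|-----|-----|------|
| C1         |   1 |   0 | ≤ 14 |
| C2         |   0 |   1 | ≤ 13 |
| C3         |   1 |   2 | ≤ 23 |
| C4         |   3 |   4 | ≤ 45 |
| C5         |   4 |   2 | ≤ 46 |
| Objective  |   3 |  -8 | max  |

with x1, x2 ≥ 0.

At x1 = 11.5, x2 = 0, compute slack b - a·x for each constraint:
  C1: 14 − 11.5 = 2.5  (slack)
  C2: 13 − 0 = 13  (slack)
  C3: 23 − 11.5 = 11.5  (slack)
  C4: 45 − 34.5 = 10.5  (slack)
  C5: 46 − 46 = 0  (binding)

Optimal: x1 = 11.5, x2 = 0
Binding: C5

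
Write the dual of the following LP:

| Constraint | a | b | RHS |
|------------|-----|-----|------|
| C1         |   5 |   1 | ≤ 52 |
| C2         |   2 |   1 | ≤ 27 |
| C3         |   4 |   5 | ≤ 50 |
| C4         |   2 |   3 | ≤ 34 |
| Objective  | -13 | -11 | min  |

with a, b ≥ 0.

Primal min cᵀx s.t. Ax ≤ b, x ≥ 0  →  Dual max −bᵀy s.t. Aᵀy ≥ −c, y ≥ 0.

Maximize: z = -52y1 - 27y2 - 50y3 - 34y4

Subject to:
  5y1 + 2y2 + 4y3 + 2y4 ≥ 13
  y1 + y2 + 5y3 + 3y4 ≥ 11
  y1, y2, y3, y4 ≥ 0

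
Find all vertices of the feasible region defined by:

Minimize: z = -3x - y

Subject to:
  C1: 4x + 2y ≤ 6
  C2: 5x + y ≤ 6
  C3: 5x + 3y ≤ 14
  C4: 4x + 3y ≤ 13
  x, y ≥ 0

(0, 0), (1.2, 0), (1, 1), (0, 3)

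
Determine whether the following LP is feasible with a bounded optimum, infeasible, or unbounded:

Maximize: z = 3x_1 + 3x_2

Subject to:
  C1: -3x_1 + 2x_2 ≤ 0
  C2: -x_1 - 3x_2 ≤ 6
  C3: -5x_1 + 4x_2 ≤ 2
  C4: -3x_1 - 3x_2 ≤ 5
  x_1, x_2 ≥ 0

Unbounded (objective can increase without bound)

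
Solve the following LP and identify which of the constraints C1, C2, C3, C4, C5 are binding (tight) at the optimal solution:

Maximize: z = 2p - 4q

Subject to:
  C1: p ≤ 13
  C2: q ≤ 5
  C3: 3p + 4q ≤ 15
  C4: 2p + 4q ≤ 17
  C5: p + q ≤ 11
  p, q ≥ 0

At p = 5, q = 0, compute slack b - a·x for each constraint:
  C1: 13 − 5 = 8  (slack)
  C2: 5 − 0 = 5  (slack)
  C3: 15 − 15 = 0  (binding)
  C4: 17 − 10 = 7  (slack)
  C5: 11 − 5 = 6  (slack)

Optimal: p = 5, q = 0
Binding: C3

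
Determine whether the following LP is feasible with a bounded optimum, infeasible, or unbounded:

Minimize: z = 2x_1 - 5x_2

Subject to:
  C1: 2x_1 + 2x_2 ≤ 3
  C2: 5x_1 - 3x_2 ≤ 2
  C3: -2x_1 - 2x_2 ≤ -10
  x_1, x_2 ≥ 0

Infeasible (no feasible solution exists)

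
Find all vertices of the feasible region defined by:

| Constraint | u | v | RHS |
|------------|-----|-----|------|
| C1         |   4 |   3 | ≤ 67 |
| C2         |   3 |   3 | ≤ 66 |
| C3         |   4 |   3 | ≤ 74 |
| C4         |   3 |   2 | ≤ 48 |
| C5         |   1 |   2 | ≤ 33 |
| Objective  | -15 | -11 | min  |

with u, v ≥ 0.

(0, 0), (16, 0), (10, 9), (7, 13), (0, 16.5)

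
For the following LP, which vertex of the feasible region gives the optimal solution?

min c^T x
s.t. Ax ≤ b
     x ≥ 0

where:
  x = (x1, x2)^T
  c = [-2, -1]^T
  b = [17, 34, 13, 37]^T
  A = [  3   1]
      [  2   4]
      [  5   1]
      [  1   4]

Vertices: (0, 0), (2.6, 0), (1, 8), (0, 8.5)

Evaluate the objective at each vertex of the feasible region:
  z(0, 0) = 0
  z(2.6, 0) = -5.2
  z(1, 8) = -10  ←
  z(0, 8.5) = -8.5
The minimum is at x1 = 1, x2 = 8.

(1, 8)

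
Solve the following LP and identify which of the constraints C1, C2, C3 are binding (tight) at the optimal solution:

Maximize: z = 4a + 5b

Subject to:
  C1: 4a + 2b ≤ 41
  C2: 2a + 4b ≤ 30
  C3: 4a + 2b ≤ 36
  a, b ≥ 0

At a = 7, b = 4, compute slack b - a·x for each constraint:
  C1: 41 − 36 = 5  (slack)
  C2: 30 − 30 = 0  (binding)
  C3: 36 − 36 = 0  (binding)

Optimal: a = 7, b = 4
Binding: C2, C3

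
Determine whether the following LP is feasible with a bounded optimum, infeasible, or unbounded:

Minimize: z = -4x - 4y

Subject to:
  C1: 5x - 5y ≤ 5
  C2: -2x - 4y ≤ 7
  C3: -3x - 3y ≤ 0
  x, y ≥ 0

Unbounded (objective can decrease without bound)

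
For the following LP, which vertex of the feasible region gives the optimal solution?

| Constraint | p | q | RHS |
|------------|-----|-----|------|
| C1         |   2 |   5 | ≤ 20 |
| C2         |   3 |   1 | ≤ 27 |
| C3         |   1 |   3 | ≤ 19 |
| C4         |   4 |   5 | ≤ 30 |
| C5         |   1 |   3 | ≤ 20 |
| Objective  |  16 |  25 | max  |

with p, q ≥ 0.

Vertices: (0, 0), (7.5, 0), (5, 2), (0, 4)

Evaluate the objective at each vertex of the feasible region:
  z(0, 0) = 0
  z(7.5, 0) = 120
  z(5, 2) = 130  ←
  z(0, 4) = 100
The maximum is at p = 5, q = 2.

(5, 2)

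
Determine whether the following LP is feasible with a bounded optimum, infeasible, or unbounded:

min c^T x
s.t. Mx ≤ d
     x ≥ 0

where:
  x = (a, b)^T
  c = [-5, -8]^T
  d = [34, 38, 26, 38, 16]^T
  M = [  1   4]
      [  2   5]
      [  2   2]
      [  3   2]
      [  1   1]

Feasible with a bounded optimal solution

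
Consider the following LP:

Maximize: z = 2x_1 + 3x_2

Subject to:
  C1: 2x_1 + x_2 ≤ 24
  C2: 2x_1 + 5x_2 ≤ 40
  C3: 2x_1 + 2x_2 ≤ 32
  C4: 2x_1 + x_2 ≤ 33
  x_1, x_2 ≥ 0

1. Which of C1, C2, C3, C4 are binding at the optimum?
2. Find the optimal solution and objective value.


1. C1, C2
2. x_1 = 10, x_2 = 4, z = 32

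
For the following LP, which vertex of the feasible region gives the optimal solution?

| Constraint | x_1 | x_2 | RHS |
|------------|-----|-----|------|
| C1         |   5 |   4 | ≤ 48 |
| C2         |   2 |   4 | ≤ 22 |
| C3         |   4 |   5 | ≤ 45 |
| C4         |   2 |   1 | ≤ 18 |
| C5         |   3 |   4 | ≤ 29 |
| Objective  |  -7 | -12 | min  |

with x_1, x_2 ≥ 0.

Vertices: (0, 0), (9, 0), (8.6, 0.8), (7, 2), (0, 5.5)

Evaluate the objective at each vertex of the feasible region:
  z(0, 0) = 0
  z(9, 0) = -63
  z(8.6, 0.8) = -69.8
  z(7, 2) = -73  ←
  z(0, 5.5) = -66
The minimum is at x_1 = 7, x_2 = 2.

(7, 2)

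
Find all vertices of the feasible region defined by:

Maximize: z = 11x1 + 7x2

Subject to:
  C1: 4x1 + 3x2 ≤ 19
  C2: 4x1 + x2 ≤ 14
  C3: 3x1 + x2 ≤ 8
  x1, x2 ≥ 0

(0, 0), (2.667, 0), (1, 5), (0, 6.333)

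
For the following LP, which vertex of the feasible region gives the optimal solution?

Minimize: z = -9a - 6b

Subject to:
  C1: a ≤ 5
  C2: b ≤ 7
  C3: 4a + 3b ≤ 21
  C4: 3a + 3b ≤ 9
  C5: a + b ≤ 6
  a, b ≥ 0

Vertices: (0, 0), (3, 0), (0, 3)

Evaluate the objective at each vertex of the feasible region:
  z(0, 0) = 0
  z(3, 0) = -27  ←
  z(0, 3) = -18
The minimum is at a = 3, b = 0.

(3, 0)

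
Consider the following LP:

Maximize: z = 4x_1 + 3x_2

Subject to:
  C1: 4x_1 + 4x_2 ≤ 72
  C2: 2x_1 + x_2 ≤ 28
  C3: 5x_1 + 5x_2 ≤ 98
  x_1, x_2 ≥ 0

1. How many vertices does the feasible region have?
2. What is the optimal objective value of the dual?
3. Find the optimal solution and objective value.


1. 4
2. 64
3. x_1 = 10, x_2 = 8, z = 64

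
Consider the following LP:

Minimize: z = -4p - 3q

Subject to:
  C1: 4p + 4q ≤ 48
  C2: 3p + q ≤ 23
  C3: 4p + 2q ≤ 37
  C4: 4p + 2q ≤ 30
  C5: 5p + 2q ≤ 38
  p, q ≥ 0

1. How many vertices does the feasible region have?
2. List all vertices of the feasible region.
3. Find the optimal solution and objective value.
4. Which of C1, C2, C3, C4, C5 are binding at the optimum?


1. 4
2. (0, 0), (7.5, 0), (3, 9), (0, 12)
3. p = 3, q = 9, z = -39
4. C1, C4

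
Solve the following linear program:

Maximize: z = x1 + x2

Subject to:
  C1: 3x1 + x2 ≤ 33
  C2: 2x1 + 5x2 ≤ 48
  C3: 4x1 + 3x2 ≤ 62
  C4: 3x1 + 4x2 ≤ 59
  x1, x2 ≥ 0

Evaluate the objective at each vertex of the feasible region:
  z(0, 0) = 0
  z(11, 0) = 11
  z(9, 6) = 15  ←
  z(0, 9.6) = 9.6
The maximum is at x1 = 9, x2 = 6.

x1 = 9, x2 = 6, z = 15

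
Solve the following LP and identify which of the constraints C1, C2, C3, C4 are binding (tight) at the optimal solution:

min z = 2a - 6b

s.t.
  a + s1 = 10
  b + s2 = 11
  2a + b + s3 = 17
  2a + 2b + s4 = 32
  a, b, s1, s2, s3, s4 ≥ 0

At a = 0, b = 11, compute slack b - a·x for each constraint:
  C1: 10 − 0 = 10  (slack)
  C2: 11 − 11 = 0  (binding)
  C3: 17 − 11 = 6  (slack)
  C4: 32 − 22 = 10  (slack)

Optimal: a = 0, b = 11
Binding: C2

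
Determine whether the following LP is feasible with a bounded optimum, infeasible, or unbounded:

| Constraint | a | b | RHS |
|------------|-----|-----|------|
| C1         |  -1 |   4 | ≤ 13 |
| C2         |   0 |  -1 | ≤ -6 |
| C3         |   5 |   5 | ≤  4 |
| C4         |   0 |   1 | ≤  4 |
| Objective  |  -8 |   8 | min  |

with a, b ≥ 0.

Infeasible (no feasible solution exists)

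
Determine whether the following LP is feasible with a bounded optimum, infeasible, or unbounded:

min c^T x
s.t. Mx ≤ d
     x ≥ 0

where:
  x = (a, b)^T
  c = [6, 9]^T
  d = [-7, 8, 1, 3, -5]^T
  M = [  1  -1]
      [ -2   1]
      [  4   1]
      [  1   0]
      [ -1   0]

Infeasible (no feasible solution exists)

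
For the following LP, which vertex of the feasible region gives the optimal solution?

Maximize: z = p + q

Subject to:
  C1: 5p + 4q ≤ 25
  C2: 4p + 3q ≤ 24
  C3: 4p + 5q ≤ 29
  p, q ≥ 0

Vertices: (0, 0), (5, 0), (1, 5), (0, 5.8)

Evaluate the objective at each vertex of the feasible region:
  z(0, 0) = 0
  z(5, 0) = 5
  z(1, 5) = 6  ←
  z(0, 5.8) = 5.8
The maximum is at p = 1, q = 5.

(1, 5)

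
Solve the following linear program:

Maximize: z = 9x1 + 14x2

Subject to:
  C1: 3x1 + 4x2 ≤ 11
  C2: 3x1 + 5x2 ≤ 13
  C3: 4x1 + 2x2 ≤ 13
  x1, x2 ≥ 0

Evaluate the objective at each vertex of the feasible region:
  z(0, 0) = 0
  z(3.25, 0) = 29.25
  z(3, 0.5) = 34
  z(1, 2) = 37  ←
  z(0, 2.6) = 36.4
The maximum is at x1 = 1, x2 = 2.

x1 = 1, x2 = 2, z = 37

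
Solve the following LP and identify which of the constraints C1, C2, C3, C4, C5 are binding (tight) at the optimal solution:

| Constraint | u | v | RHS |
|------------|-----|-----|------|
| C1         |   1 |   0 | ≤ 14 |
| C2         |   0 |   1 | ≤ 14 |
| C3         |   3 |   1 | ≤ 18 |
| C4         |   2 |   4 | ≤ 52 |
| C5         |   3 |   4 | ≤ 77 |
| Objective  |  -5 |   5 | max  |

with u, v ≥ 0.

At u = 0, v = 13, compute slack b - a·x for each constraint:
  C1: 14 − 0 = 14  (slack)
  C2: 14 − 13 = 1  (slack)
  C3: 18 − 13 = 5  (slack)
  C4: 52 − 52 = 0  (binding)
  C5: 77 − 52 = 25  (slack)

Optimal: u = 0, v = 13
Binding: C4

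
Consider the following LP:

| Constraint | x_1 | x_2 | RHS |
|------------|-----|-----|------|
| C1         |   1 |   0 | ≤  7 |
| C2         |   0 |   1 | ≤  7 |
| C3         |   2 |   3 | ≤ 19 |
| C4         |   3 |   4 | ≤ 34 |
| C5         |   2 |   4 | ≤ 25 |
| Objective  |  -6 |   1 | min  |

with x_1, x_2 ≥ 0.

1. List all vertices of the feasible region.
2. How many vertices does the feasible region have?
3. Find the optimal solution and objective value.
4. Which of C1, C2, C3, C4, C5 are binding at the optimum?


1. (0, 0), (7, 0), (7, 1.667), (0.5, 6), (0, 6.25)
2. 5
3. x_1 = 7, x_2 = 0, z = -42
4. C1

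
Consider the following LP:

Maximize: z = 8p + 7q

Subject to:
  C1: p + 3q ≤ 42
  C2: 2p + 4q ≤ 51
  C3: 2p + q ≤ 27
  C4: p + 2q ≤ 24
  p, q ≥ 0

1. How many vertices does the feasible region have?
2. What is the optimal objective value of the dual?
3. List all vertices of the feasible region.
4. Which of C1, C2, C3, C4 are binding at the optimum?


1. 4
2. 129
3. (0, 0), (13.5, 0), (10, 7), (0, 12)
4. C3, C4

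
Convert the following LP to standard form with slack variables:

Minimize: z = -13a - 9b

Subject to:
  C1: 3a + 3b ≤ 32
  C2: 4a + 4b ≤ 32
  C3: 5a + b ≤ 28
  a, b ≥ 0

min z = -13a - 9b

s.t.
  3a + 3b + s1 = 32
  4a + 4b + s2 = 32
  5a + b + s3 = 28
  a, b, s1, s2, s3 ≥ 0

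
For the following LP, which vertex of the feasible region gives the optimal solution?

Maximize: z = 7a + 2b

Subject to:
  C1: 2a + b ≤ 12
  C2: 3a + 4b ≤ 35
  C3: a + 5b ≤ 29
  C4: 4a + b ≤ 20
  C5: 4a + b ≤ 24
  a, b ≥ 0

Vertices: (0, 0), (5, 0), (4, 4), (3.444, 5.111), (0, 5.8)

Evaluate the objective at each vertex of the feasible region:
  z(0, 0) = 0
  z(5, 0) = 35
  z(4, 4) = 36  ←
  z(3.444, 5.111) = 34.33
  z(0, 5.8) = 11.6
The maximum is at a = 4, b = 4.

(4, 4)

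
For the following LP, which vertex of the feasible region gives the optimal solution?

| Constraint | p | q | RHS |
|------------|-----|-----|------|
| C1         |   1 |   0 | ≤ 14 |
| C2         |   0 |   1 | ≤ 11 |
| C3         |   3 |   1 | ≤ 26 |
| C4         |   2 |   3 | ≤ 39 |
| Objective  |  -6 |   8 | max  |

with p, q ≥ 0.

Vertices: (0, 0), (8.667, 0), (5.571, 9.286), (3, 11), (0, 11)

Evaluate the objective at each vertex of the feasible region:
  z(0, 0) = 0
  z(8.667, 0) = -52
  z(5.571, 9.286) = 40.86
  z(3, 11) = 70
  z(0, 11) = 88  ←
The maximum is at p = 0, q = 11.

(0, 11)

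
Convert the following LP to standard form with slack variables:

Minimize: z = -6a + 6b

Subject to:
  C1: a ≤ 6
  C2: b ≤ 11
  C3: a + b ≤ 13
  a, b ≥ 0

min z = -6a + 6b

s.t.
  a + s1 = 6
  b + s2 = 11
  a + b + s3 = 13
  a, b, s1, s2, s3 ≥ 0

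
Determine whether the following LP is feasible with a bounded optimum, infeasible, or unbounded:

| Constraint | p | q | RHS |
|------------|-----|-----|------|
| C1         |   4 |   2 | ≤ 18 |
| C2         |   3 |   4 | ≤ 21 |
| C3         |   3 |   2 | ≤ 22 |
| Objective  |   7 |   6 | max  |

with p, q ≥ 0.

Feasible with a bounded optimal solution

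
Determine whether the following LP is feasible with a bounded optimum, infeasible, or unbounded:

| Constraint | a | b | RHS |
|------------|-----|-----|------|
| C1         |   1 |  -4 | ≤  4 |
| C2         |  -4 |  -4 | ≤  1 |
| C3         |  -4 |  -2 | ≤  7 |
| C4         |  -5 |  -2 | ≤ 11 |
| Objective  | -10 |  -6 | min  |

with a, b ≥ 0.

Unbounded (objective can decrease without bound)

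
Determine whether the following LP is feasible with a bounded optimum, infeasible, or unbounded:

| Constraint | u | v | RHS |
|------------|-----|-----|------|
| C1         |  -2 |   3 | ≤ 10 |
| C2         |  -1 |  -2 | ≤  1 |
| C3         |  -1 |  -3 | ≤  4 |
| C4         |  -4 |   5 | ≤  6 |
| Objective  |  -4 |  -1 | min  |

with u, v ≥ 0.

Unbounded (objective can decrease without bound)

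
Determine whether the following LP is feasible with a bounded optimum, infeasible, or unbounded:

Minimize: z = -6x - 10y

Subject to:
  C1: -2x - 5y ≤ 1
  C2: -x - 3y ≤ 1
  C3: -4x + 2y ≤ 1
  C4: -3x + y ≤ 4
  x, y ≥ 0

Unbounded (objective can decrease without bound)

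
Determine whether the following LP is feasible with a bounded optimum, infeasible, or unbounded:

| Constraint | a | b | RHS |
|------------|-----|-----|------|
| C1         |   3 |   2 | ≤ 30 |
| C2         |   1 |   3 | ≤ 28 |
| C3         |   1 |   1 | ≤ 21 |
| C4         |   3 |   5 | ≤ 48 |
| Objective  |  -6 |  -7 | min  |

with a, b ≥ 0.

Feasible with a bounded optimal solution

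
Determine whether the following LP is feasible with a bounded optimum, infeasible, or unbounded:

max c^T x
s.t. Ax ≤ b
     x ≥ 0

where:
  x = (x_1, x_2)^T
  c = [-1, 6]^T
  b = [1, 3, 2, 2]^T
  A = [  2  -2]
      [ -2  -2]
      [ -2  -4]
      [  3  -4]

Unbounded (objective can increase without bound)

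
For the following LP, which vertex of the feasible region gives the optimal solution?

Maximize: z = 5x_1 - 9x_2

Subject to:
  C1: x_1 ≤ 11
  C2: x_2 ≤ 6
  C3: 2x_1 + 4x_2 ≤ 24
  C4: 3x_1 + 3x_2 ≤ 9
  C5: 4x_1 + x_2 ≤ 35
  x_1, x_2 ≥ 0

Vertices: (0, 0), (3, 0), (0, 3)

Evaluate the objective at each vertex of the feasible region:
  z(0, 0) = 0
  z(3, 0) = 15  ←
  z(0, 3) = -27
The maximum is at x_1 = 3, x_2 = 0.

(3, 0)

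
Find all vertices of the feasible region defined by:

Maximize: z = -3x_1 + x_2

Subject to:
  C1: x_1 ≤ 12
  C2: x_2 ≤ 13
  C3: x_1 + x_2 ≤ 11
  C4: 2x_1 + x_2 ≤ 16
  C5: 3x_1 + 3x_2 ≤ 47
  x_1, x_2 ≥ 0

(0, 0), (8, 0), (5, 6), (0, 11)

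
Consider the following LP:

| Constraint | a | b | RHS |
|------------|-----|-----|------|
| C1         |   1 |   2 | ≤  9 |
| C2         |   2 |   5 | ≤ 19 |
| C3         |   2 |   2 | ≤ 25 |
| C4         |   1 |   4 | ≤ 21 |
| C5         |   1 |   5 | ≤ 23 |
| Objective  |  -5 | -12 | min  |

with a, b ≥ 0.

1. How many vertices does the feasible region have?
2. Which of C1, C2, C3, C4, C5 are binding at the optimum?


1. 4
2. C1, C2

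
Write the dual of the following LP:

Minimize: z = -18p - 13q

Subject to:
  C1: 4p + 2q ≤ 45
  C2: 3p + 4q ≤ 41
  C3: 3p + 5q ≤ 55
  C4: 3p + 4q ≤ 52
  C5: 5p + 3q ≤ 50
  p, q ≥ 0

Primal min cᵀx s.t. Ax ≤ b, x ≥ 0  →  Dual max −bᵀy s.t. Aᵀy ≥ −c, y ≥ 0.

Maximize: z = -45y1 - 41y2 - 55y3 - 52y4 - 50y5

Subject to:
  4y1 + 3y2 + 3y3 + 3y4 + 5y5 ≥ 18
  2y1 + 4y2 + 5y3 + 4y4 + 3y5 ≥ 13
  y1, y2, y3, y4, y5 ≥ 0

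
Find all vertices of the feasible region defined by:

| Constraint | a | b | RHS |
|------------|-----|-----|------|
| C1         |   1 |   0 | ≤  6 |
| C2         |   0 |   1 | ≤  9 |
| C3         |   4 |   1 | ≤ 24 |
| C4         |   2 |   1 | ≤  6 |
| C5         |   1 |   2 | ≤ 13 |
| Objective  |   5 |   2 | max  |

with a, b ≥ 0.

(0, 0), (3, 0), (0, 6)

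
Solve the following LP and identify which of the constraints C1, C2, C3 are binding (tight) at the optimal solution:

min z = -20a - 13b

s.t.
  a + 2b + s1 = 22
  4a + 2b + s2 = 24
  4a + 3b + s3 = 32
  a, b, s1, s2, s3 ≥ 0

At a = 2, b = 8, compute slack b - a·x for each constraint:
  C1: 22 − 18 = 4  (slack)
  C2: 24 − 24 = 0  (binding)
  C3: 32 − 32 = 0  (binding)

Optimal: a = 2, b = 8
Binding: C2, C3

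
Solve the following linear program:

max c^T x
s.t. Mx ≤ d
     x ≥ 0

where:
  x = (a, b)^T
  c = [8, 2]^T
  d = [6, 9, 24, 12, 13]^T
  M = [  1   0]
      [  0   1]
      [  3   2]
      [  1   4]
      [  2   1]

Evaluate the objective at each vertex of the feasible region:
  z(0, 0) = 0
  z(6, 0) = 48
  z(6, 1) = 50  ←
  z(5.714, 1.571) = 48.86
  z(0, 3) = 6
The maximum is at a = 6, b = 1.

a = 6, b = 1, z = 50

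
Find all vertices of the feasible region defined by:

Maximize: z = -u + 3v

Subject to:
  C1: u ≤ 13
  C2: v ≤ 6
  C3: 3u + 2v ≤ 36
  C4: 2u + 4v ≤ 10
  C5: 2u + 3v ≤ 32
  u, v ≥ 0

(0, 0), (5, 0), (0, 2.5)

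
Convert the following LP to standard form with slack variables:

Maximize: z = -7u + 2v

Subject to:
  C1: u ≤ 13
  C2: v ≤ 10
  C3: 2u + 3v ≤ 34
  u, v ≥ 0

max z = -7u + 2v

s.t.
  u + s1 = 13
  v + s2 = 10
  2u + 3v + s3 = 34
  u, v, s1, s2, s3 ≥ 0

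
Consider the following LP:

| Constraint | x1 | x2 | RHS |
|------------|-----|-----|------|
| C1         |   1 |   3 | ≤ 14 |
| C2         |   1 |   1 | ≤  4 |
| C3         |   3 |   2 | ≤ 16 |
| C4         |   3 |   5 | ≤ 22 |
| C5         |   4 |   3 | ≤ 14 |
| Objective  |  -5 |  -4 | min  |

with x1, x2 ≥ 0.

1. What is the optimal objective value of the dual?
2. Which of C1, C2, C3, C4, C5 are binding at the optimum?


1. -18
2. C2, C5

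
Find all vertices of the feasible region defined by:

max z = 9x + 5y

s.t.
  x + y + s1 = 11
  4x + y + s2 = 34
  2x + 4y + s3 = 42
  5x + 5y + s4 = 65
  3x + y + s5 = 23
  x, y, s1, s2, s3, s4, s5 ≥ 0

(0, 0), (7.667, 0), (6, 5), (1, 10), (0, 10.5)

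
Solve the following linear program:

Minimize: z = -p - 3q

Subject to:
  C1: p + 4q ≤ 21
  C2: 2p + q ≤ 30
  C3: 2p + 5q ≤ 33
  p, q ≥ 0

Evaluate the objective at each vertex of the feasible region:
  z(0, 0) = 0
  z(15, 0) = -15
  z(14.62, 0.75) = -16.88
  z(9, 3) = -18  ←
  z(0, 5.25) = -15.75
The minimum is at p = 9, q = 3.

p = 9, q = 3, z = -18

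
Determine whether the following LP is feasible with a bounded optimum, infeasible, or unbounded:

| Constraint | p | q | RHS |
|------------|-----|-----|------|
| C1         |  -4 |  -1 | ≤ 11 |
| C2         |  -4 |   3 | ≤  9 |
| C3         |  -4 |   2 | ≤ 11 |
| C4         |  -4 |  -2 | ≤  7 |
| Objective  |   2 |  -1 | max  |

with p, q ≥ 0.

Unbounded (objective can increase without bound)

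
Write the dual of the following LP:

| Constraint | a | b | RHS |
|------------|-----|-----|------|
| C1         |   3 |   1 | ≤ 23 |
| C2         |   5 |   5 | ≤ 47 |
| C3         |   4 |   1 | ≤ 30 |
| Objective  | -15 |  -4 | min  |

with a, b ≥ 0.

Primal min cᵀx s.t. Ax ≤ b, x ≥ 0  →  Dual max −bᵀy s.t. Aᵀy ≥ −c, y ≥ 0.

Maximize: z = -23y1 - 47y2 - 30y3

Subject to:
  3y1 + 5y2 + 4y3 ≥ 15
  y1 + 5y2 + y3 ≥ 4
  y1, y2, y3 ≥ 0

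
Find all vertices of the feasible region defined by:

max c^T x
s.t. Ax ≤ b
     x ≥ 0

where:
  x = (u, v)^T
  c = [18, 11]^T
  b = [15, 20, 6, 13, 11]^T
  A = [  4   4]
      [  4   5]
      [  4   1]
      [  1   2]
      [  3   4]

(0, 0), (1.5, 0), (1, 2), (0, 2.75)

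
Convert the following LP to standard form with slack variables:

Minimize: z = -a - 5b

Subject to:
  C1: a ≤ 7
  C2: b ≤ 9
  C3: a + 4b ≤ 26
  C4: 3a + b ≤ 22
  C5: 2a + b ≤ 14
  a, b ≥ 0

min z = -a - 5b

s.t.
  a + s1 = 7
  b + s2 = 9
  a + 4b + s3 = 26
  3a + b + s4 = 22
  2a + b + s5 = 14
  a, b, s1, s2, s3, s4, s5 ≥ 0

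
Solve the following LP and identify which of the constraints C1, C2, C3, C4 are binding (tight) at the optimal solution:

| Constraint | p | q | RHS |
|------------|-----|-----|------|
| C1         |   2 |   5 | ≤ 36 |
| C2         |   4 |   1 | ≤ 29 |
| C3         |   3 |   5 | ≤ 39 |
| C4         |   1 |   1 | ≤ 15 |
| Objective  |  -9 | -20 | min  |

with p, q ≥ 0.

At p = 3, q = 6, compute slack b - a·x for each constraint:
  C1: 36 − 36 = 0  (binding)
  C2: 29 − 18 = 11  (slack)
  C3: 39 − 39 = 0  (binding)
  C4: 15 − 9 = 6  (slack)

Optimal: p = 3, q = 6
Binding: C1, C3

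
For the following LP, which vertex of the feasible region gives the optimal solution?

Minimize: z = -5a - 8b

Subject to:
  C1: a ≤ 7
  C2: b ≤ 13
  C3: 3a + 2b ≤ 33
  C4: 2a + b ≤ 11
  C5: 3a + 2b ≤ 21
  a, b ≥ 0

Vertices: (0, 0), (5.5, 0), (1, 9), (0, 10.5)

Evaluate the objective at each vertex of the feasible region:
  z(0, 0) = 0
  z(5.5, 0) = -27.5
  z(1, 9) = -77
  z(0, 10.5) = -84  ←
The minimum is at a = 0, b = 10.5.

(0, 10.5)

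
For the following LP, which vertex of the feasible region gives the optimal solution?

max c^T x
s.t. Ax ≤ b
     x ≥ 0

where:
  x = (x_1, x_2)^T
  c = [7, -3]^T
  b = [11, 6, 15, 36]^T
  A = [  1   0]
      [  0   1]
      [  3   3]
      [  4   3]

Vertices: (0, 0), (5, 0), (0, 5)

Evaluate the objective at each vertex of the feasible region:
  z(0, 0) = 0
  z(5, 0) = 35  ←
  z(0, 5) = -15
The maximum is at x_1 = 5, x_2 = 0.

(5, 0)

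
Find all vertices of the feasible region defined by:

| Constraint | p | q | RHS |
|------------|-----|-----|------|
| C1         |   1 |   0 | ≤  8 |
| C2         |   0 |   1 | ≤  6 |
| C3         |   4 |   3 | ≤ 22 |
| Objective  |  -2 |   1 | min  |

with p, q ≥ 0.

(0, 0), (5.5, 0), (1, 6), (0, 6)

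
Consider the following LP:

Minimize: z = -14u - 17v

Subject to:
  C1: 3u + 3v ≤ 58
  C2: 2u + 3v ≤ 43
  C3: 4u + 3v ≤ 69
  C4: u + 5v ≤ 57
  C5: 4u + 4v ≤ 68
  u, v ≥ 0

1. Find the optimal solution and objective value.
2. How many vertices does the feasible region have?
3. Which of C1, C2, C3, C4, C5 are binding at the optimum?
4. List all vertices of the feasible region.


1. u = 8, v = 9, z = -265
2. 5
3. C2, C5
4. (0, 0), (17, 0), (8, 9), (6.286, 10.14), (0, 11.4)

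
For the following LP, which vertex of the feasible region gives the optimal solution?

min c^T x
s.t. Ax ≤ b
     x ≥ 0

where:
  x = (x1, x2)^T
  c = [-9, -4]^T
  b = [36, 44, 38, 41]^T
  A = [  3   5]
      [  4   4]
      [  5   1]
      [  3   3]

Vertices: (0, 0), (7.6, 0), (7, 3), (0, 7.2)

Evaluate the objective at each vertex of the feasible region:
  z(0, 0) = 0
  z(7.6, 0) = -68.4
  z(7, 3) = -75  ←
  z(0, 7.2) = -28.8
The minimum is at x1 = 7, x2 = 3.

(7, 3)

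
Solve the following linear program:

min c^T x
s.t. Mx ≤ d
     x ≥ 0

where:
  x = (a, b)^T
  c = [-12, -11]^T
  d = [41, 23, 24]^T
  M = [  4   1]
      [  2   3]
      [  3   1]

Evaluate the objective at each vertex of the feasible region:
  z(0, 0) = 0
  z(8, 0) = -96
  z(7, 3) = -117  ←
  z(0, 7.667) = -84.33
The minimum is at a = 7, b = 3.

a = 7, b = 3, z = -117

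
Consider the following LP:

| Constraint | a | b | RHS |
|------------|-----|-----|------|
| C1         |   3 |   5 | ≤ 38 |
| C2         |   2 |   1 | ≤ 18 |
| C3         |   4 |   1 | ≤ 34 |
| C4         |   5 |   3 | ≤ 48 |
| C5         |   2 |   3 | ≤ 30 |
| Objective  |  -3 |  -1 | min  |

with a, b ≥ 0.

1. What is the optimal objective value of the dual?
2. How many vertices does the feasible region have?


1. -26
2. 5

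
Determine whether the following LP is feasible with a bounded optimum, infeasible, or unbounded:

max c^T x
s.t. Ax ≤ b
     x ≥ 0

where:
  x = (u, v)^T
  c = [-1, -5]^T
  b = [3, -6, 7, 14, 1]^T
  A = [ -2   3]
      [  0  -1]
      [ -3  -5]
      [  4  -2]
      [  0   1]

Infeasible (no feasible solution exists)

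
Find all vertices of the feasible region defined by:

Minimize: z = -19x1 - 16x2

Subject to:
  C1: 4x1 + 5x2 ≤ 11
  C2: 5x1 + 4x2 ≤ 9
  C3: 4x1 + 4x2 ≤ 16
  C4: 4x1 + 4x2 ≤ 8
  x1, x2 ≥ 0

(0, 0), (1.8, 0), (1, 1), (0, 2)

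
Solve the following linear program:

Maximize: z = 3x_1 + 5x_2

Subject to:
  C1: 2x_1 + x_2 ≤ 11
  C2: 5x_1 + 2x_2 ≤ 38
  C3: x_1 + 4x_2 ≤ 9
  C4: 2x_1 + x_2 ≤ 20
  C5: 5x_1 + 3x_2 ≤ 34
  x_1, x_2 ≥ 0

Evaluate the objective at each vertex of the feasible region:
  z(0, 0) = 0
  z(5.5, 0) = 16.5
  z(5, 1) = 20  ←
  z(0, 2.25) = 11.25
The maximum is at x_1 = 5, x_2 = 1.

x_1 = 5, x_2 = 1, z = 20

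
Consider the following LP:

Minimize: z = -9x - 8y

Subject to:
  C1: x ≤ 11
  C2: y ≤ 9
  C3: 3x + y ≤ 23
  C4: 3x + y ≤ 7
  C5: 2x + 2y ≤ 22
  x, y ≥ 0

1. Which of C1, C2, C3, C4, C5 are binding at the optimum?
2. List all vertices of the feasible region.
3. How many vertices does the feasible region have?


1. C4
2. (0, 0), (2.333, 0), (0, 7)
3. 3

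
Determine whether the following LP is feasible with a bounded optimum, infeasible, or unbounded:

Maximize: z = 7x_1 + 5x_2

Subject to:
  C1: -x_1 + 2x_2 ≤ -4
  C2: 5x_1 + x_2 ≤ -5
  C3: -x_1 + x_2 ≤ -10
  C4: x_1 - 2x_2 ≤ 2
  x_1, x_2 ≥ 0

Infeasible (no feasible solution exists)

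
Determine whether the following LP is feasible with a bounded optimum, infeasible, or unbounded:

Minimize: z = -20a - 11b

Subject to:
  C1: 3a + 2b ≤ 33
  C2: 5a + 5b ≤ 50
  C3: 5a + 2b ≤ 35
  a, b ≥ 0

Feasible with a bounded optimal solution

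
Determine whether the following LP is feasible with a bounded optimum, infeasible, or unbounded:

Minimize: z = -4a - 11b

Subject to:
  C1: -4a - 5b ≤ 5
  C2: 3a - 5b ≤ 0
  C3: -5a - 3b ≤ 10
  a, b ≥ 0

Unbounded (objective can decrease without bound)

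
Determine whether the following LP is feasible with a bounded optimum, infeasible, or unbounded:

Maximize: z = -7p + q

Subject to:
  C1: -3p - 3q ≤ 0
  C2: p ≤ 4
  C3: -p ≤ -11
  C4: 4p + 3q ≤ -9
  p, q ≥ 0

Infeasible (no feasible solution exists)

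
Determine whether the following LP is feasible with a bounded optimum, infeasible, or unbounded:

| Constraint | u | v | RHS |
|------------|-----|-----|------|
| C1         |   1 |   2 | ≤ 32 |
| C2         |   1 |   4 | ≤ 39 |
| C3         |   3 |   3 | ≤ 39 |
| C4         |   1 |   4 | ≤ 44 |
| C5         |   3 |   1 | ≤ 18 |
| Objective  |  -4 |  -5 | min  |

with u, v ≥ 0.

Feasible with a bounded optimal solution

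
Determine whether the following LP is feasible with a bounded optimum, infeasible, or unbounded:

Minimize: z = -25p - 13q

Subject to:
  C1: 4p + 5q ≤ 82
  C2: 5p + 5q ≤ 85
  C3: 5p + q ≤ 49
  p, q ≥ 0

Feasible with a bounded optimal solution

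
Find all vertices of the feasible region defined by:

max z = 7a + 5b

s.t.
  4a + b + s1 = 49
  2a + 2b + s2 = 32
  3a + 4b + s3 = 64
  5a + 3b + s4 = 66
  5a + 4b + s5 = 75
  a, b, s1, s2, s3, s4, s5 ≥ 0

(0, 0), (12.25, 0), (11.57, 2.714), (9, 7), (0, 16)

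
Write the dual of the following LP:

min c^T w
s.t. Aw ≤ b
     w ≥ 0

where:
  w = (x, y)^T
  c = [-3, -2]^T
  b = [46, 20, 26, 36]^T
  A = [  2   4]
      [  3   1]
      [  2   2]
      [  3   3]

Primal min cᵀx s.t. Ax ≤ b, x ≥ 0  →  Dual max −bᵀy s.t. Aᵀy ≥ −c, y ≥ 0.

Maximize: z = -46y1 - 20y2 - 26y3 - 36y4

Subject to:
  2y1 + 3y2 + 2y3 + 3y4 ≥ 3
  4y1 + y2 + 2y3 + 3y4 ≥ 2
  y1, y2, y3, y4 ≥ 0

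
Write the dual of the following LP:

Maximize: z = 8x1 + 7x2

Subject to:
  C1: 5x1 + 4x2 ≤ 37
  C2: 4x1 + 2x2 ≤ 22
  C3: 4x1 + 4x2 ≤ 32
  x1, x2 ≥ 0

Primal max cᵀx s.t. Ax ≤ b, x ≥ 0  →  Dual min bᵀy s.t. Aᵀy ≥ c, y ≥ 0.

Minimize: z = 37y1 + 22y2 + 32y3

Subject to:
  5y1 + 4y2 + 4y3 ≥ 8
  4y1 + 2y2 + 4y3 ≥ 7
  y1, y2, y3 ≥ 0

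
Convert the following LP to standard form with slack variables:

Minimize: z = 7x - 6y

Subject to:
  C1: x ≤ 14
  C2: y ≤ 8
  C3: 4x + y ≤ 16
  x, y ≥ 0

min z = 7x - 6y

s.t.
  x + s1 = 14
  y + s2 = 8
  4x + y + s3 = 16
  x, y, s1, s2, s3 ≥ 0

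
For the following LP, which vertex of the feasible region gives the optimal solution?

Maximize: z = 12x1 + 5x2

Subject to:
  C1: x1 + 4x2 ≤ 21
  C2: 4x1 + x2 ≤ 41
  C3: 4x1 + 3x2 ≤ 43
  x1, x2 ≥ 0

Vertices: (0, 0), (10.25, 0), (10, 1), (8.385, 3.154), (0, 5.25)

Evaluate the objective at each vertex of the feasible region:
  z(0, 0) = 0
  z(10.25, 0) = 123
  z(10, 1) = 125  ←
  z(8.385, 3.154) = 116.4
  z(0, 5.25) = 26.25
The maximum is at x1 = 10, x2 = 1.

(10, 1)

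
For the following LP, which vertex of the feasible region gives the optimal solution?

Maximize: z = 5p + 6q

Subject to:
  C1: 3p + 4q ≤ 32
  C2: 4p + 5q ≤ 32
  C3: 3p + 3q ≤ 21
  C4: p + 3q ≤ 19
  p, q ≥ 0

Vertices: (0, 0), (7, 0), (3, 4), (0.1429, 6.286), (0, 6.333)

Evaluate the objective at each vertex of the feasible region:
  z(0, 0) = 0
  z(7, 0) = 35
  z(3, 4) = 39  ←
  z(0.1429, 6.286) = 38.43
  z(0, 6.333) = 38
The maximum is at p = 3, q = 4.

(3, 4)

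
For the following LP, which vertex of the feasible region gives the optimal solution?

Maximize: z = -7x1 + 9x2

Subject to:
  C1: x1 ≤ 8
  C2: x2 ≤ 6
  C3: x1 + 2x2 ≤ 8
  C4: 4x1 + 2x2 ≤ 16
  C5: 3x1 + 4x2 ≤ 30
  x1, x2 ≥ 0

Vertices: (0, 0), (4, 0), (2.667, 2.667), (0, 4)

Evaluate the objective at each vertex of the feasible region:
  z(0, 0) = 0
  z(4, 0) = -28
  z(2.667, 2.667) = 5.333
  z(0, 4) = 36  ←
The maximum is at x1 = 0, x2 = 4.

(0, 4)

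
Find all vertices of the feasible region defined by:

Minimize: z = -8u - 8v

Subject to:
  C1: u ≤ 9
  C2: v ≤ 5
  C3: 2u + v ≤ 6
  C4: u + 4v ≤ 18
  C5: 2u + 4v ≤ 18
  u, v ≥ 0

(0, 0), (3, 0), (1, 4), (0, 4.5)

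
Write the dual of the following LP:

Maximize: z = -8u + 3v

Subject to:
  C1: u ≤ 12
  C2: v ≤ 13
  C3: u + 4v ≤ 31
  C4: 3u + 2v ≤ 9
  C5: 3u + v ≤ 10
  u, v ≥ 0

Primal max cᵀx s.t. Ax ≤ b, x ≥ 0  →  Dual min bᵀy s.t. Aᵀy ≥ c, y ≥ 0.

Minimize: z = 12y1 + 13y2 + 31y3 + 9y4 + 10y5

Subject to:
  y1 + y3 + 3y4 + 3y5 ≥ -8
  y2 + 4y3 + 2y4 + y5 ≥ 3
  y1, y2, y3, y4, y5 ≥ 0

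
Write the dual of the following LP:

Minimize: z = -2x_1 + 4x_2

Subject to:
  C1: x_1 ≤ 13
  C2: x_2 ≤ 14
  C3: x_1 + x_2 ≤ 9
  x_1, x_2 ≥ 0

Primal min cᵀx s.t. Ax ≤ b, x ≥ 0  →  Dual max −bᵀy s.t. Aᵀy ≥ −c, y ≥ 0.

Maximize: z = -13y1 - 14y2 - 9y3

Subject to:
  y1 + y3 ≥ 2
  y2 + y3 ≥ -4
  y1, y2, y3 ≥ 0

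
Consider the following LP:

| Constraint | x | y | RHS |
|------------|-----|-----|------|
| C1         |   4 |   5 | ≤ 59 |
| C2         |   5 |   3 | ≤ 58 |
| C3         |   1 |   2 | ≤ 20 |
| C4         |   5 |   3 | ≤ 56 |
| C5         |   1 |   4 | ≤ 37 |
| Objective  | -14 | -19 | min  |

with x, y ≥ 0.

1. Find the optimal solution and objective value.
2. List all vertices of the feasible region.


1. x = 6, y = 7, z = -217
2. (0, 0), (11.2, 0), (7.923, 5.462), (6, 7), (3, 8.5), (0, 9.25)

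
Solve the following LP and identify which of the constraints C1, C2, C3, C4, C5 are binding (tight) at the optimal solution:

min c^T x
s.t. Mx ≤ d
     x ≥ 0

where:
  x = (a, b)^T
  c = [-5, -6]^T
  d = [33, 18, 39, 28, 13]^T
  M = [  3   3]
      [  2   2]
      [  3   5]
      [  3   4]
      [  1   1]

At a = 8, b = 1, compute slack b - a·x for each constraint:
  C1: 33 − 27 = 6  (slack)
  C2: 18 − 18 = 0  (binding)
  C3: 39 − 29 = 10  (slack)
  C4: 28 − 28 = 0  (binding)
  C5: 13 − 9 = 4  (slack)

Optimal: a = 8, b = 1
Binding: C2, C4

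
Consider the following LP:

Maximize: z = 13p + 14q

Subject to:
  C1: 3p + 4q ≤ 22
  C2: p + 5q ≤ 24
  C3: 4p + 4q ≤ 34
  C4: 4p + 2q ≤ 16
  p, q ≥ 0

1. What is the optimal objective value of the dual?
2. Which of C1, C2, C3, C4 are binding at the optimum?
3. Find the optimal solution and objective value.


1. 82
2. C1, C4
3. p = 2, q = 4, z = 82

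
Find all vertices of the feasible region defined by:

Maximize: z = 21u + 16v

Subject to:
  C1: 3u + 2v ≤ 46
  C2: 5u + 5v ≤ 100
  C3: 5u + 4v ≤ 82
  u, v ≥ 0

(0, 0), (15.33, 0), (10, 8), (2, 18), (0, 20)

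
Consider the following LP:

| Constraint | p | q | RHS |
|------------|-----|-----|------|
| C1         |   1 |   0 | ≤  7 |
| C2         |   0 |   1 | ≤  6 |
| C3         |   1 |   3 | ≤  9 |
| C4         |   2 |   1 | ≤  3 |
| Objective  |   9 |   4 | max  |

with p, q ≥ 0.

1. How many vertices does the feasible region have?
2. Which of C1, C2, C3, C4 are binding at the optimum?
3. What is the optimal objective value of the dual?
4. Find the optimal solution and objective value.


1. 3
2. C4
3. 13.5
4. p = 1.5, q = 0, z = 13.5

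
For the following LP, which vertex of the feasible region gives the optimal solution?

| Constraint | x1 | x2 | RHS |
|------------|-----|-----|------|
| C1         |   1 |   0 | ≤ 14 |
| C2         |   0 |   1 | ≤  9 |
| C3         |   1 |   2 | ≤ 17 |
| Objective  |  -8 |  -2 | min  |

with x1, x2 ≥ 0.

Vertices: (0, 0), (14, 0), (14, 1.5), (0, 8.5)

Evaluate the objective at each vertex of the feasible region:
  z(0, 0) = 0
  z(14, 0) = -112
  z(14, 1.5) = -115  ←
  z(0, 8.5) = -17
The minimum is at x1 = 14, x2 = 1.5.

(14, 1.5)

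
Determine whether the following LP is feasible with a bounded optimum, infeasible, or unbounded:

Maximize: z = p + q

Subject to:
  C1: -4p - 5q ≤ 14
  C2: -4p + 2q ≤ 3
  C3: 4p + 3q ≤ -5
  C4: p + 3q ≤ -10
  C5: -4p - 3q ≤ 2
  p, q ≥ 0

Infeasible (no feasible solution exists)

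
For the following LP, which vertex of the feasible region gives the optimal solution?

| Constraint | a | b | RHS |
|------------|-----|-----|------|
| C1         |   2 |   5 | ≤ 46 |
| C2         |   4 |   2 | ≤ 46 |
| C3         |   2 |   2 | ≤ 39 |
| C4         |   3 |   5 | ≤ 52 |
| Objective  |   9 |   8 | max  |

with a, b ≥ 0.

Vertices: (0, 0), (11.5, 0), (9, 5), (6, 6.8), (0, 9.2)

Evaluate the objective at each vertex of the feasible region:
  z(0, 0) = 0
  z(11.5, 0) = 103.5
  z(9, 5) = 121  ←
  z(6, 6.8) = 108.4
  z(0, 9.2) = 73.6
The maximum is at a = 9, b = 5.

(9, 5)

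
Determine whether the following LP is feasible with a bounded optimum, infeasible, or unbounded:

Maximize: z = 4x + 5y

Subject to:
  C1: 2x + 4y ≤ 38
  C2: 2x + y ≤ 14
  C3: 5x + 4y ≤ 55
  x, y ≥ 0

Feasible with a bounded optimal solution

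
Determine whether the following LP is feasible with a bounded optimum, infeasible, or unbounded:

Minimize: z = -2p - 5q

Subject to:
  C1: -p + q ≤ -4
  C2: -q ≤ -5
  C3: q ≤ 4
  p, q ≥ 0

Infeasible (no feasible solution exists)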